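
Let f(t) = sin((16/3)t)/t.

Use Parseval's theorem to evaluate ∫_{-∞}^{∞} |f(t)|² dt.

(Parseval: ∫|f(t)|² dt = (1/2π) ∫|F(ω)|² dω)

∫|f(t)|² dt = \frac{16 \pi}{3}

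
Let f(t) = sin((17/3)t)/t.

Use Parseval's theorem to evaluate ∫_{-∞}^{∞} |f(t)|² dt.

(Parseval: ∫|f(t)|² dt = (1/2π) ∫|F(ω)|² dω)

∫|f(t)|² dt = \frac{17 \pi}{3}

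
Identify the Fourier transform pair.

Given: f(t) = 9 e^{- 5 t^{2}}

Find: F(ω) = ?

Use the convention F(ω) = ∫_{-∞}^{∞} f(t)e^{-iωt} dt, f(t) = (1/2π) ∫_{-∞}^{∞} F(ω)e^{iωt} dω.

F(ω) = \frac{9 \sqrt{5} \sqrt{\pi} e^{- \frac{\omega^{2}}{20}}}{5}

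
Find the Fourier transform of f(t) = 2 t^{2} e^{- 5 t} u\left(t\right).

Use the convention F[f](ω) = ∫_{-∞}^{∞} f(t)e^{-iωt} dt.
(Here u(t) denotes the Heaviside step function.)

F(ω) = \frac{4}{\left(i \omega + 5\right)^{3}}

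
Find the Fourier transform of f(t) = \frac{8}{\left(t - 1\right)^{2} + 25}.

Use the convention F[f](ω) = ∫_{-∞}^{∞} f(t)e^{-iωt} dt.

F(ω) = \frac{8 \pi e^{- i \omega - 5 \left|{\omega}\right|}}{5}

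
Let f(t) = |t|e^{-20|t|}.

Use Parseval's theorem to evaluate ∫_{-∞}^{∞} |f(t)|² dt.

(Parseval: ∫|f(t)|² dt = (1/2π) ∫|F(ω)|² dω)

∫|f(t)|² dt = \frac{1}{16000}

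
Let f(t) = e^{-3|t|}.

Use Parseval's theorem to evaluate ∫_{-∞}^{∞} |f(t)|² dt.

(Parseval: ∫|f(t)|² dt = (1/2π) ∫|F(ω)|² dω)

∫|f(t)|² dt = \frac{1}{3}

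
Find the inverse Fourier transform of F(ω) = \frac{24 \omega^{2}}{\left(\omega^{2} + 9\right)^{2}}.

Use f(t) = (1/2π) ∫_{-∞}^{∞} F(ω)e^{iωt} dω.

f(t) = 2 \left(1 - 3 \left|{t}\right|\right) e^{- 3 \left|{t}\right|}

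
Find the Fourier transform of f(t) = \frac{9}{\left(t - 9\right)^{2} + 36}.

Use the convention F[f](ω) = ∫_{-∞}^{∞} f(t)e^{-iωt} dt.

F(ω) = \frac{3 \pi e^{- 9 i \omega - 6 \left|{\omega}\right|}}{2}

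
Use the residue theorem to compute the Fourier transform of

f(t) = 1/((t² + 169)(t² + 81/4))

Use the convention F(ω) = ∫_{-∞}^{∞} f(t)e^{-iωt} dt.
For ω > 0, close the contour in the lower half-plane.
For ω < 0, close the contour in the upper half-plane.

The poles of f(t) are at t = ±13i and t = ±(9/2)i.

Let g(z) = f(z)e^{-iωz}; for large |z| the factor e^{-iωz} decays in the lower half-plane when ω > 0 and in the upper half-plane when ω < 0.

Case ω > 0 (lower half-plane, clockwise contour ⇒ F(ω) = -2πi·ΣRes):
  Res_{z = - 13 i} g(z) = - \frac{2 i e^{- 13 \omega}}{7735}
  Res_{z = - \frac{9 i}{2}} g(z) = \frac{4 i e^{- \frac{9 \omega}{2}}}{5355}
  F(ω) = -2πi·ΣRes = - \frac{4 \pi e^{- 13 \omega}}{7735} + \frac{8 \pi e^{- \frac{9 \omega}{2}}}{5355}

Case ω < 0 (upper half-plane, counterclockwise contour ⇒ F(ω) = +2πi·ΣRes):
  Res_{z = 13 i} g(z) = \frac{2 i e^{13 \omega}}{7735}
  Res_{z = \frac{9 i}{2}} g(z) = - \frac{4 i e^{\frac{9 \omega}{2}}}{5355}
  F(ω) = 2πi·ΣRes = \frac{4 \pi \left(26 e^{\frac{9 \omega}{2}} - 9 e^{13 \omega}\right)}{69615}

Both cases combine into a single formula in |ω|:

F(ω) = - \frac{4 \pi e^{- 13 \left|{\omega}\right|}}{7735} + \frac{8 \pi e^{- \frac{9 \left|{\omega}\right|}{2}}}{5355}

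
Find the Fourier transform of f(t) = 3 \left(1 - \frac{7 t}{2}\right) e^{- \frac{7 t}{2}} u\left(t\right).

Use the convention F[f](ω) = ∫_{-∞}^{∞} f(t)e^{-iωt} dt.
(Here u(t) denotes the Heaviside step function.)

F(ω) = \frac{12 i \omega}{- 4 \omega^{2} + 28 i \omega + 49}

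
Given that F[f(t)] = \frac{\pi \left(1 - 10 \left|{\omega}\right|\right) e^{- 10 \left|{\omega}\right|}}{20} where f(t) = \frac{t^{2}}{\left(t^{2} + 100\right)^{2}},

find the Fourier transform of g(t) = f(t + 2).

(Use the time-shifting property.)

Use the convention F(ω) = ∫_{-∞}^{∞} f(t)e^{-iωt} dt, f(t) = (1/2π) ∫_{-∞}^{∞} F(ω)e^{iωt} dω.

F[g](ω) = - \frac{\pi \left(10 \left|{\omega}\right| - 1\right) e^{2 i \omega - 10 \left|{\omega}\right|}}{20}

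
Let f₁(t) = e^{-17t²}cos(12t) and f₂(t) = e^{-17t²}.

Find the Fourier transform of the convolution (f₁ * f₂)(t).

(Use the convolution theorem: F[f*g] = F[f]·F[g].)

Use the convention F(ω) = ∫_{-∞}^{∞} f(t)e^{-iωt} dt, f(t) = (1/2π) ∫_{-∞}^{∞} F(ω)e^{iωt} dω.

F[f₁*f₂](ω) = \frac{\pi \left(e^{\frac{12 \omega}{17}} + 1\right) e^{- \frac{\omega^{2}}{34} - \frac{6 \omega}{17} - \frac{36}{17}}}{34}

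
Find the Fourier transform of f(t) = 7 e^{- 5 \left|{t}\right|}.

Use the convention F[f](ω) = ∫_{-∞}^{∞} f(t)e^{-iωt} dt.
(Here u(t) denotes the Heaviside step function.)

F(ω) = \frac{70}{\omega^{2} + 25}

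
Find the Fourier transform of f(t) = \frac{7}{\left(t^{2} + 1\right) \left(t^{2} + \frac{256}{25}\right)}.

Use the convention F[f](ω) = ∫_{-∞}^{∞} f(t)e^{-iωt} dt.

F(ω) = \frac{25 \pi e^{- \left|{\omega}\right|}}{33} - \frac{125 \pi e^{- \frac{16 \left|{\omega}\right|}{5}}}{528}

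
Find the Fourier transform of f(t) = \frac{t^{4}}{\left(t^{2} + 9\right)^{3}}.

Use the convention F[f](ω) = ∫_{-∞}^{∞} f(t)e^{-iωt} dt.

F(ω) = \frac{\pi \left(3 \omega^{2} - 5 \left|{\omega}\right| + 1\right) e^{- 3 \left|{\omega}\right|}}{8}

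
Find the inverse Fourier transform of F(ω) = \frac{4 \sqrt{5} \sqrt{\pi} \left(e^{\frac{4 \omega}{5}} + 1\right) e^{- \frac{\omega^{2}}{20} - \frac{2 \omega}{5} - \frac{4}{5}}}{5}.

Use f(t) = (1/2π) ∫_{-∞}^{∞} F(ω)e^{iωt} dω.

f(t) = 8 e^{- 5 t^{2}} \cos{\left(4 t \right)}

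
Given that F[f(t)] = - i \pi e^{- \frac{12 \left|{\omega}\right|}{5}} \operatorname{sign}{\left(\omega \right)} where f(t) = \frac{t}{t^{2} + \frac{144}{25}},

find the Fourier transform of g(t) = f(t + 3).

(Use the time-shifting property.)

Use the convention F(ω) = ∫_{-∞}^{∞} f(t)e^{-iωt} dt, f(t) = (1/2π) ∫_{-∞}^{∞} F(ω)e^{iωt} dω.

F[g](ω) = - i \pi e^{3 i \omega} e^{- \frac{12 \left|{\omega}\right|}{5}} \operatorname{sign}{\left(\omega \right)}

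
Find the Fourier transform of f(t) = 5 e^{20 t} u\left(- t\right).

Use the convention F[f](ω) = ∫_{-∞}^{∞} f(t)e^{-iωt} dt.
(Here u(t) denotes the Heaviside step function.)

F(ω) = - \frac{5}{i \omega - 20}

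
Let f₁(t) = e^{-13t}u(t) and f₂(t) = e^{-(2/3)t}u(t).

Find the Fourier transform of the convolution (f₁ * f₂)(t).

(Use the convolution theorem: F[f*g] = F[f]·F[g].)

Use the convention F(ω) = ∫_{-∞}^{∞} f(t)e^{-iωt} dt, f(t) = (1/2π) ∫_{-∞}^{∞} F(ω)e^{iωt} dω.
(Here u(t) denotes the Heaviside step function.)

F[f₁*f₂](ω) = \frac{3}{\left(i \omega + 13\right) \left(3 i \omega + 2\right)}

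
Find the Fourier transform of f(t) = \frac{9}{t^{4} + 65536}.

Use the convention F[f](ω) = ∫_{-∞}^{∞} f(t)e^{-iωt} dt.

F(ω) = \frac{9 \pi e^{- 8 \sqrt{2} \left|{\omega}\right|} \sin{\left(8 \sqrt{2} \left|{\omega}\right| + \frac{\pi}{4} \right)}}{4096}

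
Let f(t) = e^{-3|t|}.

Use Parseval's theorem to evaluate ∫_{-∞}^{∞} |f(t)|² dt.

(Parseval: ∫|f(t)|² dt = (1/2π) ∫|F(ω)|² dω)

∫|f(t)|² dt = \frac{1}{3}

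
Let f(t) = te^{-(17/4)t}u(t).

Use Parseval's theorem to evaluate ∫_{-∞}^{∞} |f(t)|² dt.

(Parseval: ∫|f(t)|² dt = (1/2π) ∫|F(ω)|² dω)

∫|f(t)|² dt = \frac{16}{4913}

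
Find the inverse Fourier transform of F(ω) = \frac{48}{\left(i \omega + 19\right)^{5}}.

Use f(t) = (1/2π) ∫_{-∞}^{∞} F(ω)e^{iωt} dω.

f(t) = 2 t^{4} e^{- 19 t} u\left(t\right)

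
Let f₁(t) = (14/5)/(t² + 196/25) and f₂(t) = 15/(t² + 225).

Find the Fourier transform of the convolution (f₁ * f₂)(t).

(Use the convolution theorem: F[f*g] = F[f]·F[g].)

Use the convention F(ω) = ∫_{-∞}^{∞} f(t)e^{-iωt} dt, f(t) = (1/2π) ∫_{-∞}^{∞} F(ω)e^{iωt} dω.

F[f₁*f₂](ω) = \pi^{2} e^{- \frac{89 \left|{\omega}\right|}{5}}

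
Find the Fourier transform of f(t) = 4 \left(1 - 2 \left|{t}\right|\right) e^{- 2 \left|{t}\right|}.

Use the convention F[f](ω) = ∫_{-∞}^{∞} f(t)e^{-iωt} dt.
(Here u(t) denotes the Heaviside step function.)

F(ω) = \frac{32 \omega^{2}}{\left(\omega^{2} + 4\right)^{2}}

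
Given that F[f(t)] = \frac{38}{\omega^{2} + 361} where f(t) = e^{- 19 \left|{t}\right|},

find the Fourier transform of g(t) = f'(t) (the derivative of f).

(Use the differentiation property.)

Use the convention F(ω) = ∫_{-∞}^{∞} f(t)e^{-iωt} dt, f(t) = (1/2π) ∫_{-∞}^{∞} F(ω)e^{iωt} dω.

F[g](ω) = \frac{38 i \omega}{\omega^{2} + 361}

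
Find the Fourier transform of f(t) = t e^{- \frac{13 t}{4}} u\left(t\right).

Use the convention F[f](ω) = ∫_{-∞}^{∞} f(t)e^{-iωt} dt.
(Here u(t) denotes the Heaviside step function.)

F(ω) = \frac{16}{\left(4 i \omega + 13\right)^{2}}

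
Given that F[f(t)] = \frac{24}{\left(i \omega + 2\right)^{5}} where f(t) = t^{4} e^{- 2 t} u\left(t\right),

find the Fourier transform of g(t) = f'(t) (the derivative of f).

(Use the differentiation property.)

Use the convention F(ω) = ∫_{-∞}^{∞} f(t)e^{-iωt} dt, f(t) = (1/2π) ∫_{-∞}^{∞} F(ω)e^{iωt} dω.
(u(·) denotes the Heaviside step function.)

F[g](ω) = \frac{24 i \omega}{\left(i \omega + 2\right)^{5}}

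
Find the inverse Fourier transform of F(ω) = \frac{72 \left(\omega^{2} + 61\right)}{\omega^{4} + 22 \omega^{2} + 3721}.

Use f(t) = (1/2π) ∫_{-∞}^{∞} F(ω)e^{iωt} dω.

f(t) = 6 e^{- 6 \left|{t}\right|} \cos{\left(5 \left|{t}\right| \right)}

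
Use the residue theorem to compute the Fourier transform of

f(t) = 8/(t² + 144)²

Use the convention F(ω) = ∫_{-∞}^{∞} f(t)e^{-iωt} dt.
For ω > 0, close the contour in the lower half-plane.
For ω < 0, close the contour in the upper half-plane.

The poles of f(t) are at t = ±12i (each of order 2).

Let g(z) = f(z)e^{-iωz}; for large |z| the factor e^{-iωz} decays in the lower half-plane when ω > 0 and in the upper half-plane when ω < 0.

Case ω > 0 (lower half-plane, clockwise contour ⇒ F(ω) = -2πi·ΣRes):
  Res_{z = - 12 i} g(z) = \frac{i \left(12 \omega + 1\right) e^{- 12 \omega}}{864} (pole of order 2)
  F(ω) = -2πi·ΣRes = \frac{\pi \left(12 \omega + 1\right) e^{- 12 \omega}}{432}

Case ω < 0 (upper half-plane, counterclockwise contour ⇒ F(ω) = +2πi·ΣRes):
  Res_{z = 12 i} g(z) = \frac{i \left(12 \omega - 1\right) e^{12 \omega}}{864} (pole of order 2)
  F(ω) = 2πi·ΣRes = \frac{\pi \left(1 - 12 \omega\right) e^{12 \omega}}{432}

Both cases combine into a single formula in |ω|:

F(ω) = \frac{\pi \left(12 \left|{\omega}\right| + 1\right) e^{- 12 \left|{\omega}\right|}}{432}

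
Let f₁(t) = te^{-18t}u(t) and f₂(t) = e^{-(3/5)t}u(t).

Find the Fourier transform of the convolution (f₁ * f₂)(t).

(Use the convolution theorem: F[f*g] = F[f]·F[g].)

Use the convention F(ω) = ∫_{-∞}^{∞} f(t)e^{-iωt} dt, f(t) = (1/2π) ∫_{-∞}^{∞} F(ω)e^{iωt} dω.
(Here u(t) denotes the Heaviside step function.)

F[f₁*f₂](ω) = \frac{5}{\left(i \omega + 18\right)^{2} \left(5 i \omega + 3\right)}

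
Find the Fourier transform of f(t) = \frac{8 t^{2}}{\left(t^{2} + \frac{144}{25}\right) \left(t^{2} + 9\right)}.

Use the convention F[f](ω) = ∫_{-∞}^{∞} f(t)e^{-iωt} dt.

F(ω) = \frac{200 \pi e^{- 3 \left|{\omega}\right|}}{27} - \frac{160 \pi e^{- \frac{12 \left|{\omega}\right|}{5}}}{27}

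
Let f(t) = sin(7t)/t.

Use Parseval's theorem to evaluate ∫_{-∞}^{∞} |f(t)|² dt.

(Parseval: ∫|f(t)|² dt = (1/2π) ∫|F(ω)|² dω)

∫|f(t)|² dt = 7 \pi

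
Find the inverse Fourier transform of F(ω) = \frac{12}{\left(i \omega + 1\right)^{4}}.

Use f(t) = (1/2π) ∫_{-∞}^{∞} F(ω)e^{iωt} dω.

f(t) = 2 t^{3} e^{- t} u\left(t\right)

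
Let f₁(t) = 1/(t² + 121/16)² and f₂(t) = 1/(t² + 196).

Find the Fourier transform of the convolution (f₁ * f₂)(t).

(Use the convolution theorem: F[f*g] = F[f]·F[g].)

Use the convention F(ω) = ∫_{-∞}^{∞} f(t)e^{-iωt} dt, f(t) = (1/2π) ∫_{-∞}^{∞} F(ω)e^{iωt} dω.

F[f₁*f₂](ω) = \frac{4 \pi^{2} \left(11 \left|{\omega}\right| + 4\right) e^{- \frac{67 \left|{\omega}\right|}{4}}}{9317}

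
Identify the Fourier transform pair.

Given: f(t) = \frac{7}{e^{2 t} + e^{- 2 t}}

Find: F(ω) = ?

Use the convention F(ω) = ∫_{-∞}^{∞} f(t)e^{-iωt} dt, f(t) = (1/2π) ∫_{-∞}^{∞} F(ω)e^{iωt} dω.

F(ω) = \frac{7 \pi}{4 \cosh{\left(\frac{\pi \omega}{4} \right)}}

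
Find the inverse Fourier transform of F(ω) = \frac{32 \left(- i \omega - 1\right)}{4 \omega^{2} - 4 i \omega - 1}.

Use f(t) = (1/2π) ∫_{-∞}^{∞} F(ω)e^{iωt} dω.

f(t) = 8 \left(\frac{t}{2} + 1\right) e^{- \frac{t}{2}} u\left(t\right)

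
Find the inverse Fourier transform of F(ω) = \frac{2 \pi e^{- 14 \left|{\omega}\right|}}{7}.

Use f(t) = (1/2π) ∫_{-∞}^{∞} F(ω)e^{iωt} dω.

f(t) = \frac{4}{t^{2} + 196}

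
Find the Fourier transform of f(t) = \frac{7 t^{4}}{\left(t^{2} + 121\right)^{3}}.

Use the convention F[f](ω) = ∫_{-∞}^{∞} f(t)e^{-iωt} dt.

F(ω) = \frac{7 \pi \left(121 \omega^{2} - 55 \left|{\omega}\right| + 3\right) e^{- 11 \left|{\omega}\right|}}{88}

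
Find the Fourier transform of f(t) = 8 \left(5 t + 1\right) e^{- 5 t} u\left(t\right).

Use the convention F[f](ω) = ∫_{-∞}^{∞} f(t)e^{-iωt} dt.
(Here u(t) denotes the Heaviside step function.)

F(ω) = \frac{8 \left(- i \omega - 10\right)}{\omega^{2} - 10 i \omega - 25}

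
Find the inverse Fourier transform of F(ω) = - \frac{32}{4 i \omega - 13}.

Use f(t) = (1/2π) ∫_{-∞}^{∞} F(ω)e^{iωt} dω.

f(t) = 8 e^{\frac{13 t}{4}} u\left(- t\right)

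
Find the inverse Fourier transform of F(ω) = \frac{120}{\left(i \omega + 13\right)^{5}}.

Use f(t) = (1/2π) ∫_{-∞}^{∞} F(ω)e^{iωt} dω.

f(t) = 5 t^{4} e^{- 13 t} u\left(t\right)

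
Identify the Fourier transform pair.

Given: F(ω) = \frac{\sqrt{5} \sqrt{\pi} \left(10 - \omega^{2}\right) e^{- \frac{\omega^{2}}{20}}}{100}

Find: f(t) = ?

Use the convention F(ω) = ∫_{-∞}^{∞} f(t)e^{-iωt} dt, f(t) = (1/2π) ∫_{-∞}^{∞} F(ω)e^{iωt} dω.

f(t) = 5 t^{2} e^{- 5 t^{2}}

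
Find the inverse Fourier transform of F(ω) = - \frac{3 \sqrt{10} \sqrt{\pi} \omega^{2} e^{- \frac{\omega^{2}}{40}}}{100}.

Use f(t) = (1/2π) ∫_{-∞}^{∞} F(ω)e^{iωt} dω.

f(t) = 3 \left(40 t^{2} - 2\right) e^{- 10 t^{2}}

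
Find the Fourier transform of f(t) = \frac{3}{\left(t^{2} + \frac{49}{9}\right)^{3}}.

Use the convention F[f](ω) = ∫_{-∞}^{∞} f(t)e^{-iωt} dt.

F(ω) = \frac{81 \pi \left(49 \omega^{2} + 63 \left|{\omega}\right| + 27\right) e^{- \frac{7 \left|{\omega}\right|}{3}}}{134456}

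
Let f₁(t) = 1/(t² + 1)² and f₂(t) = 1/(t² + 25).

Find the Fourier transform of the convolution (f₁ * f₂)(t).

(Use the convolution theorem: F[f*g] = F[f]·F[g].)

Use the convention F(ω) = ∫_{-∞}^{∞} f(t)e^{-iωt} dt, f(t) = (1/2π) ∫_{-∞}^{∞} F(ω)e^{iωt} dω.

F[f₁*f₂](ω) = \frac{\pi^{2} \left(\left|{\omega}\right| + 1\right) e^{- 6 \left|{\omega}\right|}}{10}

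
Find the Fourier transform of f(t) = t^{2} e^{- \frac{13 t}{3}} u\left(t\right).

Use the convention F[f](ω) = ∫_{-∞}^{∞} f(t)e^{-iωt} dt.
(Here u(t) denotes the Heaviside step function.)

F(ω) = \frac{54}{\left(3 i \omega + 13\right)^{3}}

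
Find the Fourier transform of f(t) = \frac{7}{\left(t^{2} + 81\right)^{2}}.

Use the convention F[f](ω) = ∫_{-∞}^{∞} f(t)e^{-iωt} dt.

F(ω) = \frac{7 \pi \left(9 \left|{\omega}\right| + 1\right) e^{- 9 \left|{\omega}\right|}}{1458}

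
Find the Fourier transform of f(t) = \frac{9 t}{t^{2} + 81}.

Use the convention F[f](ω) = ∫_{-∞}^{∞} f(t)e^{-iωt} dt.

F(ω) = - 9 i \pi e^{- 9 \left|{\omega}\right|} \operatorname{sign}{\left(\omega \right)}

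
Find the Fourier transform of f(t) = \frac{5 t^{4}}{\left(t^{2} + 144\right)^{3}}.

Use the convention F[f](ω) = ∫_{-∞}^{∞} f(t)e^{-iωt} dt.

F(ω) = \frac{5 \pi \left(48 \omega^{2} - 20 \left|{\omega}\right| + 1\right) e^{- 12 \left|{\omega}\right|}}{32}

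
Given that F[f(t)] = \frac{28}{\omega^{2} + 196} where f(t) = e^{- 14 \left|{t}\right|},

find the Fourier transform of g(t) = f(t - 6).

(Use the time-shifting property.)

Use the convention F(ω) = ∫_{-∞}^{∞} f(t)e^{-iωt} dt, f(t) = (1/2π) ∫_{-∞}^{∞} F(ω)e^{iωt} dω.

F[g](ω) = \frac{28 e^{- 6 i \omega}}{\omega^{2} + 196}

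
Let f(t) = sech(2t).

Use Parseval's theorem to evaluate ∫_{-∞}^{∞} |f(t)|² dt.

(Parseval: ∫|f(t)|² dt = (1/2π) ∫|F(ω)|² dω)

∫|f(t)|² dt = 1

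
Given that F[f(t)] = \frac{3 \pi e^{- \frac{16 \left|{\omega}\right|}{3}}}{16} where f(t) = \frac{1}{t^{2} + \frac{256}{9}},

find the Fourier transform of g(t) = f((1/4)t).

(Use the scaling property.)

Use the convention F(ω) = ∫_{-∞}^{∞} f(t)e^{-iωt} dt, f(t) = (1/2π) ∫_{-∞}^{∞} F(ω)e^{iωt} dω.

F[g](ω) = \frac{3 \pi e^{- \frac{64 \left|{\omega}\right|}{3}}}{4}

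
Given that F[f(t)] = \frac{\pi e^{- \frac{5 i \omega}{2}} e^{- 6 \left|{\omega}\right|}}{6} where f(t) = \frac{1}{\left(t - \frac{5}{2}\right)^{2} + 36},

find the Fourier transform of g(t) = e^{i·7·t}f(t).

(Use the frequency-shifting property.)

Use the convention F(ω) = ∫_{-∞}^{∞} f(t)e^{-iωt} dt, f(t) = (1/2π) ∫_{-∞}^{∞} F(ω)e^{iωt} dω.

F[g](ω) = \frac{\pi e^{- \frac{5 i \left(\omega - 7\right)}{2} - 6 \left|{\omega - 7}\right|}}{6}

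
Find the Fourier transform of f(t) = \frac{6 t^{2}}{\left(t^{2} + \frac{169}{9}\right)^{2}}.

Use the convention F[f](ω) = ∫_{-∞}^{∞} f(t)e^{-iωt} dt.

F(ω) = \frac{3 \pi \left(3 - 13 \left|{\omega}\right|\right) e^{- \frac{13 \left|{\omega}\right|}{3}}}{13}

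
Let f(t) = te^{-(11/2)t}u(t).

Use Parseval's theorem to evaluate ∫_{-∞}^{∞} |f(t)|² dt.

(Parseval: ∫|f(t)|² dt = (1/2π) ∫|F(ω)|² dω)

∫|f(t)|² dt = \frac{2}{1331}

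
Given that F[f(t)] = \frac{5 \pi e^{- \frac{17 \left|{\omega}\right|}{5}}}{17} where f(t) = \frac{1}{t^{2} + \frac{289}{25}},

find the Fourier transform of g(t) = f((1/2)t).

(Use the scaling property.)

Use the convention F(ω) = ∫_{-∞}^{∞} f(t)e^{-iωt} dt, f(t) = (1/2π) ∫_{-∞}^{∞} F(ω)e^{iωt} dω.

F[g](ω) = \frac{10 \pi e^{- \frac{34 \left|{\omega}\right|}{5}}}{17}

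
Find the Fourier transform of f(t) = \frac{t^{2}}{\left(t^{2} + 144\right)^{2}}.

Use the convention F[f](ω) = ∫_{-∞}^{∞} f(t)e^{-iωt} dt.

F(ω) = \frac{\pi \left(1 - 12 \left|{\omega}\right|\right) e^{- 12 \left|{\omega}\right|}}{24}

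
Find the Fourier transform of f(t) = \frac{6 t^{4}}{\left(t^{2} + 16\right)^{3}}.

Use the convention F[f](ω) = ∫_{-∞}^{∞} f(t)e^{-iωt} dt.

F(ω) = \frac{3 \pi \left(16 \omega^{2} - 20 \left|{\omega}\right| + 3\right) e^{- 4 \left|{\omega}\right|}}{16}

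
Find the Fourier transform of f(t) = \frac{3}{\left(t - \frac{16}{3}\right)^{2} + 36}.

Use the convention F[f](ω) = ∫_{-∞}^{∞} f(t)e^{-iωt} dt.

F(ω) = \frac{\pi e^{- \frac{16 i \omega}{3} - 6 \left|{\omega}\right|}}{2}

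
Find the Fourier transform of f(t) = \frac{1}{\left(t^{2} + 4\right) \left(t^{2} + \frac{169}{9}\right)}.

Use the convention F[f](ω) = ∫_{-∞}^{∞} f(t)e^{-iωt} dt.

F(ω) = \frac{9 \pi e^{- 2 \left|{\omega}\right|}}{266} - \frac{27 \pi e^{- \frac{13 \left|{\omega}\right|}{3}}}{1729}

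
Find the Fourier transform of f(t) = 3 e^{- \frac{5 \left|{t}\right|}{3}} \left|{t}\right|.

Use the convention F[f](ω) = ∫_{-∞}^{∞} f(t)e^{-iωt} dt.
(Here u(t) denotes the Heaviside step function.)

F(ω) = \frac{54 \left(25 - 9 \omega^{2}\right)}{\left(9 \omega^{2} + 25\right)^{2}}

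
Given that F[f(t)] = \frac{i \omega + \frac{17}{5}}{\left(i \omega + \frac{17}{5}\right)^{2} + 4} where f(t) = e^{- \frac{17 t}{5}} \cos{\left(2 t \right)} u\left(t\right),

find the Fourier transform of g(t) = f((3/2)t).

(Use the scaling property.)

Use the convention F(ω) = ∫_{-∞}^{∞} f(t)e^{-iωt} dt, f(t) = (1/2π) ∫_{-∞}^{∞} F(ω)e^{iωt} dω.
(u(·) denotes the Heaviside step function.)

F[g](ω) = \frac{10 \left(10 i \omega + 51\right)}{\left(10 i \omega + 51\right)^{2} + 900}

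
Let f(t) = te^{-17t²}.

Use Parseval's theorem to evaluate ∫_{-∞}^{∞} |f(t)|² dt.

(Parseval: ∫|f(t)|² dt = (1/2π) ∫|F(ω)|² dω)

∫|f(t)|² dt = \frac{\sqrt{34} \sqrt{\pi}}{2312}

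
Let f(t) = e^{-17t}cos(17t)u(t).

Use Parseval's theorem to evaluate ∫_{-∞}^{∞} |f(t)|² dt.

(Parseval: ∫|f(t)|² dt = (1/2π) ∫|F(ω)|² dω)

∫|f(t)|² dt = \frac{3}{136}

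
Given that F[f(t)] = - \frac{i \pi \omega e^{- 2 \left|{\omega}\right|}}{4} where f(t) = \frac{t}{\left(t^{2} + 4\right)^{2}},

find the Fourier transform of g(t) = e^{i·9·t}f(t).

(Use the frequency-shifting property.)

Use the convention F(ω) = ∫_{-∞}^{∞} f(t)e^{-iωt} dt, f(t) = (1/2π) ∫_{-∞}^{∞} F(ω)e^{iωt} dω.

F[g](ω) = \frac{i \pi \left(9 - \omega\right) e^{- 2 \left|{\omega - 9}\right|}}{4}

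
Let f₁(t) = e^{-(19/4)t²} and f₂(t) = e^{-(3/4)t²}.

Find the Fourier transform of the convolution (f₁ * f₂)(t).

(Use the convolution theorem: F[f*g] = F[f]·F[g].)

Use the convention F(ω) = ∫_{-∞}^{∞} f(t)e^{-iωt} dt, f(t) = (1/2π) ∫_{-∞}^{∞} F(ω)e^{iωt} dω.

F[f₁*f₂](ω) = \frac{4 \sqrt{57} \pi e^{- \frac{22 \omega^{2}}{57}}}{57}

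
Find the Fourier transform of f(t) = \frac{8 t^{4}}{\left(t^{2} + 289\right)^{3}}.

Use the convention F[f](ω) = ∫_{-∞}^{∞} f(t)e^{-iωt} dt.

F(ω) = \frac{\pi \left(289 \omega^{2} - 85 \left|{\omega}\right| + 3\right) e^{- 17 \left|{\omega}\right|}}{17}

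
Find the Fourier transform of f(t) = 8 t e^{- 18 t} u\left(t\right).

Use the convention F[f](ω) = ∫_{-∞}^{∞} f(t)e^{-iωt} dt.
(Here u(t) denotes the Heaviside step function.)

F(ω) = \frac{8}{\left(i \omega + 18\right)^{2}}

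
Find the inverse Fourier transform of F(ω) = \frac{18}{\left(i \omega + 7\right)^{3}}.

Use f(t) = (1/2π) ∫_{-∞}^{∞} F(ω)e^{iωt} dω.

f(t) = 9 t^{2} e^{- 7 t} u\left(t\right)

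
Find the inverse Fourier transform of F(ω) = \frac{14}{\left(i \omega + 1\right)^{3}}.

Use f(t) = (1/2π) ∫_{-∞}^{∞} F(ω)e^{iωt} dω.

f(t) = 7 t^{2} e^{- t} u\left(t\right)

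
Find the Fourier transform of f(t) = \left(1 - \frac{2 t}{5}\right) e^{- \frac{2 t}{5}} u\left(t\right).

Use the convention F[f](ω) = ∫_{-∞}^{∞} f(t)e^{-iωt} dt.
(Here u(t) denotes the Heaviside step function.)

F(ω) = \frac{25 i \omega}{- 25 \omega^{2} + 20 i \omega + 4}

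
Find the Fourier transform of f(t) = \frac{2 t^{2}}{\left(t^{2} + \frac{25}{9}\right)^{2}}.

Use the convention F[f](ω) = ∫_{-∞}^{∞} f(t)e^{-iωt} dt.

F(ω) = \frac{\pi \left(3 - 5 \left|{\omega}\right|\right) e^{- \frac{5 \left|{\omega}\right|}{3}}}{5}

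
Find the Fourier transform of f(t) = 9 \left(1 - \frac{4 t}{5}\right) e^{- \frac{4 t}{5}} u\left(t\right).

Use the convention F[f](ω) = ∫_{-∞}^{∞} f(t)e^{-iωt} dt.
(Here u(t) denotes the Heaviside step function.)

F(ω) = \frac{225 i \omega}{- 25 \omega^{2} + 40 i \omega + 16}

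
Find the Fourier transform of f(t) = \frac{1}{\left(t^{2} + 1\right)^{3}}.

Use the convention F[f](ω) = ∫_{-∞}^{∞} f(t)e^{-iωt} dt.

F(ω) = \frac{\pi \left(\omega^{2} + 3 \left|{\omega}\right| + 3\right) e^{- \left|{\omega}\right|}}{8}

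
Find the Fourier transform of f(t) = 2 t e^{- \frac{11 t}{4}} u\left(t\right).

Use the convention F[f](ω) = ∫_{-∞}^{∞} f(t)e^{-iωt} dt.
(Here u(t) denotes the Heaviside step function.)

F(ω) = \frac{32}{\left(4 i \omega + 11\right)^{2}}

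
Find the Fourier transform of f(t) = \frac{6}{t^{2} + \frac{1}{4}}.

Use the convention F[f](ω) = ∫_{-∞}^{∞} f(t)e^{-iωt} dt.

F(ω) = 12 \pi e^{- \frac{\left|{\omega}\right|}{2}}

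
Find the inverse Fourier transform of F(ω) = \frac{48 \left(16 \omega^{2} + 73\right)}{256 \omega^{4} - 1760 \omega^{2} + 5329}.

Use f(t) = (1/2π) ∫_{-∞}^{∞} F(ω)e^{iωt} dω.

f(t) = 2 e^{- \frac{3 \left|{t}\right|}{4}} \cos{\left(2 \left|{t}\right| \right)}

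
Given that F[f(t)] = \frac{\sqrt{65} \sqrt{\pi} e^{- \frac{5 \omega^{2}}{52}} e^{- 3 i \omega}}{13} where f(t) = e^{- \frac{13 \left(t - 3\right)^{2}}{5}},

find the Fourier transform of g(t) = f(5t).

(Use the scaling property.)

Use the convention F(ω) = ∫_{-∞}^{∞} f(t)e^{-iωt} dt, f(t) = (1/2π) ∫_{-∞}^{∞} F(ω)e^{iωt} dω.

F[g](ω) = \frac{\sqrt{65} \sqrt{\pi} e^{- \frac{\omega \left(\omega + 156 i\right)}{260}}}{65}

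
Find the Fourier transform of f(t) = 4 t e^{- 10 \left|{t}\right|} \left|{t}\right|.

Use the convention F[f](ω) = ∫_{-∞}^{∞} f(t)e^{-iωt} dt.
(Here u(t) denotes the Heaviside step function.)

F(ω) = \frac{16 i \omega \left(\omega^{2} - 300\right)}{\left(\omega^{2} + 100\right)^{3}}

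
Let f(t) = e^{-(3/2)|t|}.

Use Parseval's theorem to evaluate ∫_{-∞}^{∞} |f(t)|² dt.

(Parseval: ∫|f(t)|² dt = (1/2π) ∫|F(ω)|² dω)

∫|f(t)|² dt = \frac{2}{3}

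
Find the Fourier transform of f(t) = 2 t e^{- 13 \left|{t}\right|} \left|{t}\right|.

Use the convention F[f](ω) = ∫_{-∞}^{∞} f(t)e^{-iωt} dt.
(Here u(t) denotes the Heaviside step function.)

F(ω) = \frac{8 i \omega \left(\omega^{2} - 507\right)}{\left(\omega^{2} + 169\right)^{3}}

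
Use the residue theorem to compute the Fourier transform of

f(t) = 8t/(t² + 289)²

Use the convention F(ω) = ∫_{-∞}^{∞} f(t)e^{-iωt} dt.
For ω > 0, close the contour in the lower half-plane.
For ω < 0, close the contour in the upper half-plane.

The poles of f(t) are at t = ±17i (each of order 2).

Let g(z) = f(z)e^{-iωz}; for large |z| the factor e^{-iωz} decays in the lower half-plane when ω > 0 and in the upper half-plane when ω < 0.

Case ω > 0 (lower half-plane, clockwise contour ⇒ F(ω) = -2πi·ΣRes):
  Res_{z = - 17 i} g(z) = \frac{2 \omega e^{- 17 \omega}}{17} (pole of order 2)
  F(ω) = -2πi·ΣRes = - \frac{4 i \pi \omega e^{- 17 \omega}}{17}

Case ω < 0 (upper half-plane, counterclockwise contour ⇒ F(ω) = +2πi·ΣRes):
  Res_{z = 17 i} g(z) = - \frac{2 \omega e^{17 \omega}}{17} (pole of order 2)
  F(ω) = 2πi·ΣRes = - \frac{4 i \pi \omega e^{17 \omega}}{17}

Both cases combine into a single formula in |ω|:

F(ω) = - \frac{4 i \pi \omega e^{- 17 \left|{\omega}\right|}}{17}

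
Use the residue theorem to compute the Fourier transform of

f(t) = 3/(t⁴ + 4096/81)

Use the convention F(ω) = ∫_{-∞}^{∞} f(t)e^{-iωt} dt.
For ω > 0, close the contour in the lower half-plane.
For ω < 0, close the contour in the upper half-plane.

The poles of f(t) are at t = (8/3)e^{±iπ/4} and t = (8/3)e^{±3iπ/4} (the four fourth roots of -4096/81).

Let g(z) = f(z)e^{-iωz}; for large |z| the factor e^{-iωz} decays in the lower half-plane when ω > 0 and in the upper half-plane when ω < 0.

Case ω > 0 (lower half-plane, clockwise contour ⇒ F(ω) = -2πi·ΣRes):
  Res_{z = - \frac{4 \sqrt{2}}{3} - \frac{4 \sqrt{2} i}{3}} g(z) = \frac{81 \sqrt{2} i \left(1 - i\right) e^{\frac{4 \sqrt{2} \omega \left(-1 + i\right)}{3}}}{4096}
  Res_{z = \frac{4 \sqrt{2}}{3} - \frac{4 \sqrt{2} i}{3}} g(z) = \frac{81 \sqrt{2} i \left(1 + i\right) e^{- \frac{4 \sqrt{2} \omega \left(1 + i\right)}{3}}}{4096}
  F(ω) = -2πi·ΣRes = \frac{81 \sqrt{2} \pi \left(1 - i\right) \left(e^{\frac{8 \sqrt{2} i \omega}{3}} + i\right) e^{- \frac{4 \sqrt{2} \omega \left(1 + i\right)}{3}}}{2048} = \frac{81 \sqrt{2} \pi \left(\sin{\left(\frac{4 \sqrt{2} \omega}{3} \right)} + \cos{\left(\frac{4 \sqrt{2} \omega}{3} \right)}\right) e^{- \frac{4 \sqrt{2} \omega}{3}}}{1024}

Case ω < 0 (upper half-plane, counterclockwise contour ⇒ F(ω) = +2πi·ΣRes):
  Res_{z = \frac{4 \sqrt{2}}{3} + \frac{4 \sqrt{2} i}{3}} g(z) = \frac{81 \sqrt{2} i \left(-1 + i\right) e^{\frac{4 \sqrt{2} \omega \left(1 - i\right)}{3}}}{4096}
  Res_{z = - \frac{4 \sqrt{2}}{3} + \frac{4 \sqrt{2} i}{3}} g(z) = \frac{81 \sqrt{2} \left(1 - i\right) e^{\frac{4 \sqrt{2} \omega \left(1 + i\right)}{3}}}{4096}
  F(ω) = 2πi·ΣRes = - \frac{81 \sqrt{2} i \pi \left(i \left(1 - i\right) e^{\frac{4 \sqrt{2} \omega \left(1 - i\right)}{3}} - \left(1 - i\right) e^{\frac{4 \sqrt{2} \omega \left(1 + i\right)}{3}}\right)}{2048} = \frac{81 \sqrt{2} \pi \left(- \sin{\left(\frac{4 \sqrt{2} \omega}{3} \right)} + \cos{\left(\frac{4 \sqrt{2} \omega}{3} \right)}\right) e^{\frac{4 \sqrt{2} \omega}{3}}}{1024}

Both cases combine into a single formula in |ω|:

F(ω) = \frac{81 \sqrt{2} \pi \left(\sin{\left(\frac{4 \sqrt{2} \left|{\omega}\right|}{3} \right)} + \cos{\left(\frac{4 \sqrt{2} \left|{\omega}\right|}{3} \right)}\right) e^{- \frac{4 \sqrt{2} \left|{\omega}\right|}{3}}}{1024}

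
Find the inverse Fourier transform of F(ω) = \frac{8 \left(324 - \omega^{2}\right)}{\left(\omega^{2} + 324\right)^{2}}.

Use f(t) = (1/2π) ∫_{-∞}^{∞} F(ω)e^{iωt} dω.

f(t) = 4 e^{- 18 \left|{t}\right|} \left|{t}\right|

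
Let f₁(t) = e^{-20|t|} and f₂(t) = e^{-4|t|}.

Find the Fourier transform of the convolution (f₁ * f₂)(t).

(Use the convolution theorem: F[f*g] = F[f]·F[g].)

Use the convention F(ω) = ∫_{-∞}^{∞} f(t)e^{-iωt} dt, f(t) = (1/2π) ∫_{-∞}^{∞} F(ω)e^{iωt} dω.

F[f₁*f₂](ω) = \frac{320}{\left(\omega^{2} + 16\right) \left(\omega^{2} + 400\right)}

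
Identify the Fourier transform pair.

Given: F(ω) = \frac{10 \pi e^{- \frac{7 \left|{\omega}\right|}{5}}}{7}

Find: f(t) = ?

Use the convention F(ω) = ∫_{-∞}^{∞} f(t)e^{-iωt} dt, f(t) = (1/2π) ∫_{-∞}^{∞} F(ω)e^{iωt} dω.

f(t) = \frac{2}{t^{2} + \frac{49}{25}}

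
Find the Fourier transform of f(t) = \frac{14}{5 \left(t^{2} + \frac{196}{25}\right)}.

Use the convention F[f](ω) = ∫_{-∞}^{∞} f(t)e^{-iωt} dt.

F(ω) = \pi e^{- \frac{14 \left|{\omega}\right|}{5}}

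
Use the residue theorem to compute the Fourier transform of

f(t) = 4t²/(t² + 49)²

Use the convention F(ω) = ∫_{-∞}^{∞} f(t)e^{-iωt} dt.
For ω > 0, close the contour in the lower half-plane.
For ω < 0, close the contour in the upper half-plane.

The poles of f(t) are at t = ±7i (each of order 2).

Let g(z) = f(z)e^{-iωz}; for large |z| the factor e^{-iωz} decays in the lower half-plane when ω > 0 and in the upper half-plane when ω < 0.

Case ω > 0 (lower half-plane, clockwise contour ⇒ F(ω) = -2πi·ΣRes):
  Res_{z = - 7 i} g(z) = i \left(\frac{1}{7} - \omega\right) e^{- 7 \omega} (pole of order 2)
  F(ω) = -2πi·ΣRes = \frac{2 \pi \left(1 - 7 \omega\right) e^{- 7 \omega}}{7}

Case ω < 0 (upper half-plane, counterclockwise contour ⇒ F(ω) = +2πi·ΣRes):
  Res_{z = 7 i} g(z) = i \left(- \omega - \frac{1}{7}\right) e^{7 \omega} (pole of order 2)
  F(ω) = 2πi·ΣRes = \frac{2 \pi \left(7 \omega + 1\right) e^{7 \omega}}{7}

Both cases combine into a single formula in |ω|:

F(ω) = \frac{2 \pi \left(1 - 7 \left|{\omega}\right|\right) e^{- 7 \left|{\omega}\right|}}{7}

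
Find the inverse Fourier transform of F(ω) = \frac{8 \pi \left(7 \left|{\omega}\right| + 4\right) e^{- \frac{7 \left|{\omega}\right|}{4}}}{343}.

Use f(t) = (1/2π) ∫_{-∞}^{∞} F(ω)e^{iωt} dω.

f(t) = \frac{1}{\left(t^{2} + \frac{49}{16}\right)^{2}}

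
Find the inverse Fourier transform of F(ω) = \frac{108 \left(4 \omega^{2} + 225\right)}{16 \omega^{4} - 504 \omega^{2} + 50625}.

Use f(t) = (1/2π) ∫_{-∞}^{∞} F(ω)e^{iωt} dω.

f(t) = 3 e^{- \frac{9 \left|{t}\right|}{2}} \cos{\left(6 \left|{t}\right| \right)}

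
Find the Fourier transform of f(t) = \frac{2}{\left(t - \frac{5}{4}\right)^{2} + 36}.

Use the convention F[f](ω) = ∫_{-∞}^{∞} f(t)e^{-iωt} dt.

F(ω) = \frac{\pi e^{- \frac{5 i \omega}{4} - 6 \left|{\omega}\right|}}{3}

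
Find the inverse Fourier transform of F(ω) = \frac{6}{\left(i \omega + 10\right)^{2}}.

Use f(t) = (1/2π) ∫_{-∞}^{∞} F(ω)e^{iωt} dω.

f(t) = 6 t e^{- 10 t} u\left(t\right)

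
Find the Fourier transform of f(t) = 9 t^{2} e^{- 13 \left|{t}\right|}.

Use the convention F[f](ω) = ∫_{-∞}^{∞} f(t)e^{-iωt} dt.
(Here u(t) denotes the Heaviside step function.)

F(ω) = \frac{468 \left(169 - 3 \omega^{2}\right)}{\left(\omega^{2} + 169\right)^{3}}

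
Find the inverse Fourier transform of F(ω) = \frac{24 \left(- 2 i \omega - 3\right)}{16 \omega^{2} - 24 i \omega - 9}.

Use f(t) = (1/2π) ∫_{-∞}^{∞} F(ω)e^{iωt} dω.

f(t) = 3 \left(\frac{3 t}{4} + 1\right) e^{- \frac{3 t}{4}} u\left(t\right)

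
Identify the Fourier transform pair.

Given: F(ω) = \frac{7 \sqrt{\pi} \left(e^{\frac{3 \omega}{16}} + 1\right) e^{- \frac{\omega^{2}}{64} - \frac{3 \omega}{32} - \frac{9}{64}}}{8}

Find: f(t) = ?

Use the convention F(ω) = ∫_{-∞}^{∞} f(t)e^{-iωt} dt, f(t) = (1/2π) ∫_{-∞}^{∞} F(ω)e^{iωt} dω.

f(t) = 7 e^{- 16 t^{2}} \cos{\left(3 t \right)}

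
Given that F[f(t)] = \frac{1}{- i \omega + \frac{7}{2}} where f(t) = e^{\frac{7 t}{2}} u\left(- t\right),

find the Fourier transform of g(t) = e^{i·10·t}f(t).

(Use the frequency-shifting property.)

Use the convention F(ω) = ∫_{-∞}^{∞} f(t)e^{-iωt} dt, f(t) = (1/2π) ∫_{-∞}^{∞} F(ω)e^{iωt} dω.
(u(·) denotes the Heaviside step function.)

F[g](ω) = - \frac{2}{2 i \left(\omega - 10\right) - 7}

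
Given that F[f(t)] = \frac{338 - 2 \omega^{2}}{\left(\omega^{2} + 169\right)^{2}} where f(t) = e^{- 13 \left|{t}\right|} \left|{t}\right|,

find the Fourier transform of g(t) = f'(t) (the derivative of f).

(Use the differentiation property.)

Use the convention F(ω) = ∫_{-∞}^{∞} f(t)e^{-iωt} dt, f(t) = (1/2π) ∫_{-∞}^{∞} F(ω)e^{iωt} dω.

F[g](ω) = - \frac{2 i \omega \left(\omega^{2} - 169\right)}{\left(\omega^{2} + 169\right)^{2}}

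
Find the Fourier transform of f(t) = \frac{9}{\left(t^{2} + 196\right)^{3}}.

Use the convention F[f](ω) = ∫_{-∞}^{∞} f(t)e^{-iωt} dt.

F(ω) = \frac{9 \pi \left(196 \omega^{2} + 42 \left|{\omega}\right| + 3\right) e^{- 14 \left|{\omega}\right|}}{4302592}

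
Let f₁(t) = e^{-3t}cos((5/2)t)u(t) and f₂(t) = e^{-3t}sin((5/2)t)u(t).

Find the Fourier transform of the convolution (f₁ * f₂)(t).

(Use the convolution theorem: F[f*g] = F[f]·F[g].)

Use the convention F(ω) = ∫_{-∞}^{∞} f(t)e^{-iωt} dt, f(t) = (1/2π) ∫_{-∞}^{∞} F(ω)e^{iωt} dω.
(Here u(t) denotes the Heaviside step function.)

F[f₁*f₂](ω) = \frac{40 \left(i \omega + 3\right)}{\left(4 \left(i \omega + 3\right)^{2} + 25\right)^{2}}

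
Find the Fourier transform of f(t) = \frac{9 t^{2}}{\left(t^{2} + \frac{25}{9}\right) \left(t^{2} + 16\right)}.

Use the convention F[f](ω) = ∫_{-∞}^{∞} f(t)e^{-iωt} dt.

F(ω) = \frac{324 \pi e^{- 4 \left|{\omega}\right|}}{119} - \frac{135 \pi e^{- \frac{5 \left|{\omega}\right|}{3}}}{119}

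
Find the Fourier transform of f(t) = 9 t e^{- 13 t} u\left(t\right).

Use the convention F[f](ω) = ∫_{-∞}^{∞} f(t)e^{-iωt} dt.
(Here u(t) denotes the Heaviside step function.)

F(ω) = \frac{9}{\left(i \omega + 13\right)^{2}}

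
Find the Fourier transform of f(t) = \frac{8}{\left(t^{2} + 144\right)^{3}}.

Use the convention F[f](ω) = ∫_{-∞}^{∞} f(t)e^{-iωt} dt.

F(ω) = \frac{\pi \left(48 \omega^{2} + 12 \left|{\omega}\right| + 1\right) e^{- 12 \left|{\omega}\right|}}{82944}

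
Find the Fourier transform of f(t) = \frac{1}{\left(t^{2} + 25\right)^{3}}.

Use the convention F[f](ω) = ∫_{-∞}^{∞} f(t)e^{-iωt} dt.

F(ω) = \frac{\pi \left(25 \omega^{2} + 15 \left|{\omega}\right| + 3\right) e^{- 5 \left|{\omega}\right|}}{25000}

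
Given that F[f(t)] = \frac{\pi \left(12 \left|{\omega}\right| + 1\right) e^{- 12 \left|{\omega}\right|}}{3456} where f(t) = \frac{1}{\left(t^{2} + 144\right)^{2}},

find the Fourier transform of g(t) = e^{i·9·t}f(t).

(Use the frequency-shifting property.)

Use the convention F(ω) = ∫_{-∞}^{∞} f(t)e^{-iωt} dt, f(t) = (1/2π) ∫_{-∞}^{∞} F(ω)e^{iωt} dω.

F[g](ω) = \frac{\pi \left(12 \left|{\omega - 9}\right| + 1\right) e^{- 12 \left|{\omega - 9}\right|}}{3456}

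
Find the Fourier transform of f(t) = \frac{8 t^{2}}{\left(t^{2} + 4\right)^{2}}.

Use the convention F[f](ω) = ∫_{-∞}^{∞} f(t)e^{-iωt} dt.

F(ω) = 2 \pi \left(1 - 2 \left|{\omega}\right|\right) e^{- 2 \left|{\omega}\right|}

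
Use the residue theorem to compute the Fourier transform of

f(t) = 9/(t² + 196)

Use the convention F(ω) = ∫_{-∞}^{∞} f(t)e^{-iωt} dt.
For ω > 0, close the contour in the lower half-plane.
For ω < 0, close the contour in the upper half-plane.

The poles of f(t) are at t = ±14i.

Let g(z) = f(z)e^{-iωz}; for large |z| the factor e^{-iωz} decays in the lower half-plane when ω > 0 and in the upper half-plane when ω < 0.

Case ω > 0 (lower half-plane, clockwise contour ⇒ F(ω) = -2πi·ΣRes):
  Res_{z = - 14 i} g(z) = \frac{9 i e^{- 14 \omega}}{28}
  F(ω) = -2πi·ΣRes = \frac{9 \pi e^{- 14 \omega}}{14}

Case ω < 0 (upper half-plane, counterclockwise contour ⇒ F(ω) = +2πi·ΣRes):
  Res_{z = 14 i} g(z) = - \frac{9 i e^{14 \omega}}{28}
  F(ω) = 2πi·ΣRes = \frac{9 \pi e^{14 \omega}}{14}

Both cases combine into a single formula in |ω|:

F(ω) = \frac{9 \pi e^{- 14 \left|{\omega}\right|}}{14}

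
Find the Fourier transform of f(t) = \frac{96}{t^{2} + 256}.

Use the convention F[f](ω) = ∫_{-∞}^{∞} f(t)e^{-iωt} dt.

F(ω) = 6 \pi e^{- 16 \left|{\omega}\right|}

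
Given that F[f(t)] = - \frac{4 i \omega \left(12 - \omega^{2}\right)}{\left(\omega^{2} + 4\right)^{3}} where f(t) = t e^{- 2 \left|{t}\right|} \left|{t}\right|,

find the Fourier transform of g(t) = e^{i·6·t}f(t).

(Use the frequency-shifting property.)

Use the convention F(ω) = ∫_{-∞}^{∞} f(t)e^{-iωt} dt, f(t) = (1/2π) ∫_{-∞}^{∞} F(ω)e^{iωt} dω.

F[g](ω) = \frac{4 i \left(\omega - 6\right) \left(\left(\omega - 6\right)^{2} - 12\right)}{\left(\left(\omega - 6\right)^{2} + 4\right)^{3}}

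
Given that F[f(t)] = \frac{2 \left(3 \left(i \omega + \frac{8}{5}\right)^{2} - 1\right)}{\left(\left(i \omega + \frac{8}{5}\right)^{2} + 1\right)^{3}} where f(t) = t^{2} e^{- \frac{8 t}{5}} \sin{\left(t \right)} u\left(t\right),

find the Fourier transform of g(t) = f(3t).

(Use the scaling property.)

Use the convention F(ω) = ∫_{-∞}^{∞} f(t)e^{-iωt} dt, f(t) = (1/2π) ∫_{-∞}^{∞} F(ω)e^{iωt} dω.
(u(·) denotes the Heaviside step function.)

F[g](ω) = \frac{101250 \left(\left(5 i \omega + 24\right)^{2} - 75\right)}{\left(\left(5 i \omega + 24\right)^{2} + 225\right)^{3}}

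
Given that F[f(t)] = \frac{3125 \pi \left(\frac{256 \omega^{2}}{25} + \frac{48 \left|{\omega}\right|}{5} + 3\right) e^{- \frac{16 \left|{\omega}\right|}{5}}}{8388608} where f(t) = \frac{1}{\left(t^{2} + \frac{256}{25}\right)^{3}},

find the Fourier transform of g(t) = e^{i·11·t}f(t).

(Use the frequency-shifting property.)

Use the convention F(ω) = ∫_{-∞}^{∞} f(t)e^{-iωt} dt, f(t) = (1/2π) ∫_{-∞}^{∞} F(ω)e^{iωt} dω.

F[g](ω) = \frac{125 \pi \left(256 \left(\omega - 11\right)^{2} + 240 \left|{\omega - 11}\right| + 75\right) e^{- \frac{16 \left|{\omega - 11}\right|}{5}}}{8388608}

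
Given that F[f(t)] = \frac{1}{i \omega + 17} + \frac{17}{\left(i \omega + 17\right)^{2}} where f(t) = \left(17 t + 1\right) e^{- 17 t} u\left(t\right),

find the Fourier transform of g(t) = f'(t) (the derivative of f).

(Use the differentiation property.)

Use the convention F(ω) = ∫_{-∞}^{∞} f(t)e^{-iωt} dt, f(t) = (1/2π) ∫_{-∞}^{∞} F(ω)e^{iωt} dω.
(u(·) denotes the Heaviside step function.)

F[g](ω) = \frac{\omega \left(\omega - 34 i\right)}{\omega^{2} - 34 i \omega - 289}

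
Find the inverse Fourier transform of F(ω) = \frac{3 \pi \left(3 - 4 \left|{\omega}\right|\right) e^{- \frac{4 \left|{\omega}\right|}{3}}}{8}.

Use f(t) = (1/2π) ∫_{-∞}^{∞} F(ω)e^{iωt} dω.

f(t) = \frac{3 t^{2}}{\left(t^{2} + \frac{16}{9}\right)^{2}}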